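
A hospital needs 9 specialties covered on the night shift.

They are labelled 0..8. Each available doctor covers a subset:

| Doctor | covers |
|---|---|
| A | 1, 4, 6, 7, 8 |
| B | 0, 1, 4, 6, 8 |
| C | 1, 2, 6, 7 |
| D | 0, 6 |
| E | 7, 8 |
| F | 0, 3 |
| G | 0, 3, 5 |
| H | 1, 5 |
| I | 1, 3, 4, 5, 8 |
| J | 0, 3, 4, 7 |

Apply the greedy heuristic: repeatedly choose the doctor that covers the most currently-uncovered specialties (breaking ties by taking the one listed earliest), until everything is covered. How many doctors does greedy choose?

Greedy: pick A (covers 5 new) → pick G (covers 3 new) → pick C (covers 1 new). Total picks: 3.

3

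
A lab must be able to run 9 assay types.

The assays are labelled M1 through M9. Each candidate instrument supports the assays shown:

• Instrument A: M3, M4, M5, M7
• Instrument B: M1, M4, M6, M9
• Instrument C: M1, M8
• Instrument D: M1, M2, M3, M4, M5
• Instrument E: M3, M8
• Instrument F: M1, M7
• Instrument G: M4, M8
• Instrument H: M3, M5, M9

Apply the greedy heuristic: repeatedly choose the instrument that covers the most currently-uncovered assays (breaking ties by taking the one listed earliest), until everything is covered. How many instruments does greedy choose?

Greedy: pick D (covers 5 new) → pick B (covers 2 new) → pick A (covers 1 new) → pick C (covers 1 new). Total picks: 4.

4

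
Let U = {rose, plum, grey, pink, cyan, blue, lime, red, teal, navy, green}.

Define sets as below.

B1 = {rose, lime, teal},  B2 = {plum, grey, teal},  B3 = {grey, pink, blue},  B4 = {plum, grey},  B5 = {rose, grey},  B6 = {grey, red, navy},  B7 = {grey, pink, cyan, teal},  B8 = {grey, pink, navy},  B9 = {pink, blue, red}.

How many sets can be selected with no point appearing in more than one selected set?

3

B1, B4, B9 are pairwise disjoint (B1={rose,lime,teal}; B4={plum,grey}; B9={pink,blue,red}).
Every remaining set overlaps one of these, and no 4 of the listed sets are pairwise disjoint, so 3 is the maximum.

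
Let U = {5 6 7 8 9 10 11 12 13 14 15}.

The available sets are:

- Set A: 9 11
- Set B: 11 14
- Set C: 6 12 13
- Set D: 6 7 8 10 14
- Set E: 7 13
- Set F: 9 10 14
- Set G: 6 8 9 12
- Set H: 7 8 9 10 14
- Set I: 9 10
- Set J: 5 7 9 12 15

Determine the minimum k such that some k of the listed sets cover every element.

Take {A, C, D, J}. Their union is {5, 6, 7, 8, 9, 10, 11, 12, 13, 14, 15}, which is all 11 elements.
No 3 of the 10 sets cover everything (all 120 combinations miss at least one element), so 4 is optimal.

4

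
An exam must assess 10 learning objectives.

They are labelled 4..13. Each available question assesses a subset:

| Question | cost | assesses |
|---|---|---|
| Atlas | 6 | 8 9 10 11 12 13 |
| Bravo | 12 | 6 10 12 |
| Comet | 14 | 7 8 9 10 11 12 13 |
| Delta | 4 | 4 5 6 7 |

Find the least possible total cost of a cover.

10

Atlas, Delta together cover every objective (Atlas ∪ Delta = {4, 5, 6, 7, 8, 9, 10, 11, 12, 13}); total cost 6 + 4 = 10.
No covering selection has total cost below 10.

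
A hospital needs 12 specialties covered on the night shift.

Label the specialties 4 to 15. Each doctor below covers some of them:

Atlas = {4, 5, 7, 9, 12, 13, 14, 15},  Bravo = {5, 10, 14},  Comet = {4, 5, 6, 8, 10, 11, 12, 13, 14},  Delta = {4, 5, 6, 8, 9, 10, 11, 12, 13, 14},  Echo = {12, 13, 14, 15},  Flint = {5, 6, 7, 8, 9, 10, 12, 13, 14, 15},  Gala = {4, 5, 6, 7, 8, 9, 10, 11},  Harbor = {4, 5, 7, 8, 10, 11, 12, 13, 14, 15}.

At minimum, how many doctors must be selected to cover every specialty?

2

Take {Comet, Flint}. Their union is {4, 5, 6, 7, 8, 9, 10, 11, 12, 13, 14, 15}, which is all 12 specialties.
No single doctor has all 12 specialties (the largest, Delta, has 10), so 2 is optimal.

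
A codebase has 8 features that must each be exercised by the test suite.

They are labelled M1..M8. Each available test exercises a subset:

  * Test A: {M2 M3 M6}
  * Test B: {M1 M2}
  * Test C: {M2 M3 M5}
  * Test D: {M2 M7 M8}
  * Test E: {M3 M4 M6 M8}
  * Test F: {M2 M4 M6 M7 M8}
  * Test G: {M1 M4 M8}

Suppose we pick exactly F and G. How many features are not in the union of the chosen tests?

Union of F, G = {M1, M2, M4, M6, M7, M8}.
Not covered: M3, M5 — 2 features.

2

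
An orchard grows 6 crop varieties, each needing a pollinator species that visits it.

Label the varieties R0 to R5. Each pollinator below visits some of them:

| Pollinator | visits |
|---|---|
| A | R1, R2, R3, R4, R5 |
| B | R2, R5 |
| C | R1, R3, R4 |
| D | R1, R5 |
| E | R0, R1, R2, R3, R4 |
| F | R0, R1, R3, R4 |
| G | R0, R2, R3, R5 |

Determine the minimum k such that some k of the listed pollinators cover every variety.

F and G together: F ∪ G = {R0, R1, R2, R3, R4, R5} — every variety is covered.
No single pollinator has all 6 varieties (the largest, A, has 5), so 2 is optimal.

2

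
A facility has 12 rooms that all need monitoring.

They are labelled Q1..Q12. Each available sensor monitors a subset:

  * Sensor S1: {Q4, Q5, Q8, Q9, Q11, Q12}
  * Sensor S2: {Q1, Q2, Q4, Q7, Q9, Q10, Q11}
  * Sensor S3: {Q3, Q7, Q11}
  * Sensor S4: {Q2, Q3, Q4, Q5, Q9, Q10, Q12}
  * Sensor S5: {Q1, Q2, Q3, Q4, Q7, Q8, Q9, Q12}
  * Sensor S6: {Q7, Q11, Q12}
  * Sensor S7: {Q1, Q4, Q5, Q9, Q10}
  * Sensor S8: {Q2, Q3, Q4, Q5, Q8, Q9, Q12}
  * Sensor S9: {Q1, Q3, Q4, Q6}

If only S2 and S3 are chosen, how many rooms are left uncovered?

Union of S2, S3 = {Q1, Q2, Q3, Q4, Q7, Q9, Q10, Q11}.
Not covered: Q5, Q6, Q8, Q12 — 4 rooms.

4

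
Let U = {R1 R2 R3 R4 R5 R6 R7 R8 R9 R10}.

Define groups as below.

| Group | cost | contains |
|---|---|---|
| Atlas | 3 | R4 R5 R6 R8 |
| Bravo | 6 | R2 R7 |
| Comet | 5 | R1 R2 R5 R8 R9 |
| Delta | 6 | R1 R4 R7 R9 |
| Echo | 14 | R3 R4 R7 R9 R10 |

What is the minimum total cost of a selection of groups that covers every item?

22

Atlas, Comet, Echo together cover every item (Atlas ∪ Comet ∪ Echo = {R1, R2, R3, R4, R5, R6, R7, R8, R9, R10}); total cost 3 + 5 + 14 = 22.
No covering selection has total cost below 22.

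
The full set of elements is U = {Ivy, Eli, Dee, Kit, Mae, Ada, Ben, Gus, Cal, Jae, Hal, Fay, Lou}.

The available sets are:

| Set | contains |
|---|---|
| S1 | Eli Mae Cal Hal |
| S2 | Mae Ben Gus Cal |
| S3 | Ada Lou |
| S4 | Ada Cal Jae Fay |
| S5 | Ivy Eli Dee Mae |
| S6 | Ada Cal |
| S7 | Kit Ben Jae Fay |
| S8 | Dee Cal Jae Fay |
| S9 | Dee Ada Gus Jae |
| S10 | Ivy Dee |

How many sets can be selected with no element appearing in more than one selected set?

S1, S3, S7, S10 are pairwise disjoint (S1={Eli,Mae,Cal,Hal}; S3={Ada,Lou}; S7={Kit,Ben,Jae,Fay}; S10={Ivy,Dee}).
Every remaining set overlaps one of these, and no 5 of the listed sets are pairwise disjoint, so 4 is the maximum.

4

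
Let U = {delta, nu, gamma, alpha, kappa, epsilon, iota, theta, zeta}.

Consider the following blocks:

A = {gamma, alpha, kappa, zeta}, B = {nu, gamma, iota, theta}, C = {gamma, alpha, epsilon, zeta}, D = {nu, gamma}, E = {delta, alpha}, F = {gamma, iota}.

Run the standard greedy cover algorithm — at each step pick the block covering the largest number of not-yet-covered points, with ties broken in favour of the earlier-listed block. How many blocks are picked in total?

Greedy: pick A (covers 4 new) → pick B (covers 3 new) → pick C (covers 1 new) → pick E (covers 1 new). Total picks: 4.

4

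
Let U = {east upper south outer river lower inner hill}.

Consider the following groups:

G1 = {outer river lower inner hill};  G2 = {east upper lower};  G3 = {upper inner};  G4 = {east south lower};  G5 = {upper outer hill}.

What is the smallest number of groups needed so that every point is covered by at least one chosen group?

3

G1 and G2 and G4 together: G1 ∪ G2 ∪ G4 = {east, upper, south, outer, river, lower, inner, hill} — every point is covered.
Only G4 contains south, so G4 is forced; the remaining 5 points need at least 2 more groups (each remaining group adds at most 4) — so at least 3 groups are needed, and 3 is optimal.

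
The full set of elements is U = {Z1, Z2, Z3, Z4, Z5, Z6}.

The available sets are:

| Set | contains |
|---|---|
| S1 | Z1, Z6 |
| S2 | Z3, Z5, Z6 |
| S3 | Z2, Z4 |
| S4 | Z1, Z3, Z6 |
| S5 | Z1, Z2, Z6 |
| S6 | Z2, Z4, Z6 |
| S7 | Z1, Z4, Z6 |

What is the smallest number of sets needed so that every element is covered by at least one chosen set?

3

Take {S2, S4, S6}. Their union is {Z1, Z2, Z3, Z4, Z5, Z6}, which is all 6 elements.
Only S2 contains Z5, so S2 is forced; the remaining 3 elements need at least 2 more sets (each remaining set adds at most 2) — so at least 3 sets are needed, and 3 is optimal.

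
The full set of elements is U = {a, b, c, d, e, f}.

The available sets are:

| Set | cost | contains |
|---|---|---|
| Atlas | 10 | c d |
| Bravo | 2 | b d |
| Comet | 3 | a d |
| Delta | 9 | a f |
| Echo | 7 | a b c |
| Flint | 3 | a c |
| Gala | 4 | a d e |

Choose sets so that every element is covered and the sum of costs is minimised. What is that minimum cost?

Bravo, Delta, Flint, Gala together cover every element (Bravo ∪ Delta ∪ Flint ∪ Gala = {a, b, c, d, e, f}); total cost 2 + 9 + 3 + 4 = 18.
No covering selection has total cost below 18.

18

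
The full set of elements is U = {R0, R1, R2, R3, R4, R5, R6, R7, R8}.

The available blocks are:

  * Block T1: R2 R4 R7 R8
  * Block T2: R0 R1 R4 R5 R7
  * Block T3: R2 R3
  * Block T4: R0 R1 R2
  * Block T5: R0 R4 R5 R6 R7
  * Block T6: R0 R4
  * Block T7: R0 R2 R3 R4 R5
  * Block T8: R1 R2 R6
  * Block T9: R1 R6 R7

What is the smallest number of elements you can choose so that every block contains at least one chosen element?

Take H = {R0, R2, R7}. Each listed block contains at least one of these, so H is a hitting set of size 3.
The blocks T3, T6, T9 are pairwise disjoint, so any hitting set needs a separate element for each — at least 3. Hence 3 is optimal.

3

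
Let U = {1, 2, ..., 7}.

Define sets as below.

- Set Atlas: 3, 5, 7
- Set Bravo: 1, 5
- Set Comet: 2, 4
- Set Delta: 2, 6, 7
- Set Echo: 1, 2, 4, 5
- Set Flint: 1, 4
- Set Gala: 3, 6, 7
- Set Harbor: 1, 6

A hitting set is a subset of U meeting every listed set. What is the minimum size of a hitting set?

The 3 elements {4, 5, 6} hit every set.
The sets Bravo, Comet, Gala are pairwise disjoint, so any hitting set needs a separate element for each — at least 3. Hence 3 is optimal.

3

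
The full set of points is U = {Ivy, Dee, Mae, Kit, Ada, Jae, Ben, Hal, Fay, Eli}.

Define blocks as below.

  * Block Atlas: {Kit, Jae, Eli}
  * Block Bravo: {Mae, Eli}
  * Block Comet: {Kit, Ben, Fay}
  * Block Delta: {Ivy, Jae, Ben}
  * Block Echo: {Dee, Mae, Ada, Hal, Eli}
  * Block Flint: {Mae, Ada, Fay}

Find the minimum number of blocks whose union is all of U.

Take {Comet, Delta, Echo}. Their union is {Ivy, Dee, Mae, Kit, Ada, Jae, Ben, Hal, Fay, Eli}, which is all 10 points.
Only Delta contains Ivy, so Delta is forced; the remaining 7 points need at least 2 more blocks (each remaining block adds at most 5) — so at least 3 blocks are needed, and 3 is optimal.

3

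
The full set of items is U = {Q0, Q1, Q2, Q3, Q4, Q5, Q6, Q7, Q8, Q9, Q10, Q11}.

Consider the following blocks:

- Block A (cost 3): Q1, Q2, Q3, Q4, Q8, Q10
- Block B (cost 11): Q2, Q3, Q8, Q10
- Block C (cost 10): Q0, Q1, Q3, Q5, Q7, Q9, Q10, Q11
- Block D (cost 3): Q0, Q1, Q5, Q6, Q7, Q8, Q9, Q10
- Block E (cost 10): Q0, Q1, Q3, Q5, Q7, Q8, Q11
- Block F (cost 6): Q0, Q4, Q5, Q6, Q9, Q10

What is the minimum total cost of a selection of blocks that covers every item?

A, D, E together cover every item (A ∪ D ∪ E = {Q0, Q1, Q2, Q3, Q4, Q5, Q6, Q7, Q8, Q9, Q10, Q11}); total cost 3 + 3 + 10 = 16.
No covering selection has total cost below 16.

16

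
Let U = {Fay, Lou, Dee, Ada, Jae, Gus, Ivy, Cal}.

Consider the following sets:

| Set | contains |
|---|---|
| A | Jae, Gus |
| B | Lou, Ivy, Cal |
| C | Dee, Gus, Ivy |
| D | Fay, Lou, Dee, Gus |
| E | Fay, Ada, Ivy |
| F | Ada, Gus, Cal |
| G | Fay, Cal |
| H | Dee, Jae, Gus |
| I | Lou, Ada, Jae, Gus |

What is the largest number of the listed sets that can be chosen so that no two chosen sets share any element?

2

B, H are pairwise disjoint (B={Lou,Ivy,Cal}; H={Dee,Jae,Gus}).
Every remaining set overlaps one of these, and no 3 of the listed sets are pairwise disjoint, so 2 is the maximum.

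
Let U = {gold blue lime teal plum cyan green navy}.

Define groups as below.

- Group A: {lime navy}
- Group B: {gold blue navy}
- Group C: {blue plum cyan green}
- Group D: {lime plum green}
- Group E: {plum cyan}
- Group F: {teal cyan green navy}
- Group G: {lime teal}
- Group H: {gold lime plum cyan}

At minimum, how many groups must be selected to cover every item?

3

B, D, and F cover everything between them: the union {gold, blue, lime, teal, plum, cyan, green, navy} is all of U.
No 2 of the 8 groups cover everything (all 28 combinations miss at least one item), so 3 is optimal.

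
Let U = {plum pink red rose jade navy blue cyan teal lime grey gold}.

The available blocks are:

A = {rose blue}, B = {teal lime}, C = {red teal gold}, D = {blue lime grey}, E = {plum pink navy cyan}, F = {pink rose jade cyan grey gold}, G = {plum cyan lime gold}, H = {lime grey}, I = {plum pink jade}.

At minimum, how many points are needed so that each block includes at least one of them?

4

Take T = {pink, blue, lime, gold}. Each listed block contains at least one of these, so T is a hitting set of size 4.
The blocks A, C, E, H are pairwise disjoint, so any hitting set needs a separate point for each — at least 4. Hence 4 is optimal.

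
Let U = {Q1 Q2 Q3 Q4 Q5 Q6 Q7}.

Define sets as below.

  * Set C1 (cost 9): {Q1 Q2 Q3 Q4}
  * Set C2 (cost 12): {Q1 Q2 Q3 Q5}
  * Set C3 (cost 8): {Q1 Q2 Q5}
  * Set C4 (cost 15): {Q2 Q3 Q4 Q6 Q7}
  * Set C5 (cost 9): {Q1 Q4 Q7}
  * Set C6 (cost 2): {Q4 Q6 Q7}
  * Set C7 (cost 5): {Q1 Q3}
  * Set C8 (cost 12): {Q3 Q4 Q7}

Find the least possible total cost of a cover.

14

C2, C6 together cover every point (C2 ∪ C6 = {Q1, Q2, Q3, Q4, Q5, Q6, Q7}); total cost 12 + 2 = 14.
The greedy pick C6, C7, C3 costs 15; no covering selection beats 14.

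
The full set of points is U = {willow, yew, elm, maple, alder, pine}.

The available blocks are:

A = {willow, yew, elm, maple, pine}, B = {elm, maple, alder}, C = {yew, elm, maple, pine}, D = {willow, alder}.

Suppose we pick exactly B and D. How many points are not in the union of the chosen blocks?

2

Union of B, D = {willow, elm, maple, alder}.
Not covered: yew, pine — 2 points.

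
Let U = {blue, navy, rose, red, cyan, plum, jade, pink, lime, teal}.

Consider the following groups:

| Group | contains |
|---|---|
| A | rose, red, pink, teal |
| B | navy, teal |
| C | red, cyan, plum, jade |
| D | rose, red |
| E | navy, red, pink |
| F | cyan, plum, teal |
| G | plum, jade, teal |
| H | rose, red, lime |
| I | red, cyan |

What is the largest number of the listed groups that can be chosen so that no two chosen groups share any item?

B, H are pairwise disjoint (B={navy,teal}; H={rose,red,lime}).
Every remaining group overlaps one of these, and no 3 of the listed groups are pairwise disjoint, so 2 is the maximum.

2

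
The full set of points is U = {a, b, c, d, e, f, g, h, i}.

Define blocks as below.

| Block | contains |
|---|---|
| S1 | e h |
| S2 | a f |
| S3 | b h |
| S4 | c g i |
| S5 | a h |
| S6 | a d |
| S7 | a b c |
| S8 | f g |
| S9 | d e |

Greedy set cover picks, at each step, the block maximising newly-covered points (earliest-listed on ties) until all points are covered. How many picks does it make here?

Greedy: pick S4 (covers 3 new) → pick S1 (covers 2 new) → pick S2 (covers 2 new) → pick S3 (covers 1 new) → pick S6 (covers 1 new). Total picks: 5.
(The true minimum cover uses only 4 blocks, so greedy is not optimal here.)

5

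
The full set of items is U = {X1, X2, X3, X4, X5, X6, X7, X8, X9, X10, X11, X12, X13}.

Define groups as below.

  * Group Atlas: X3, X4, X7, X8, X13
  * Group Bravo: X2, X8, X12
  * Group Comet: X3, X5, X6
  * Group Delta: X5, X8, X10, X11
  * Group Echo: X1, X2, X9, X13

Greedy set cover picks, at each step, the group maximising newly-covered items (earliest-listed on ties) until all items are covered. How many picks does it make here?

5

Greedy: pick Atlas (covers 5 new) → pick Delta (covers 3 new) → pick Echo (covers 3 new) → pick Bravo (covers 1 new) → pick Comet (covers 1 new). Total picks: 5.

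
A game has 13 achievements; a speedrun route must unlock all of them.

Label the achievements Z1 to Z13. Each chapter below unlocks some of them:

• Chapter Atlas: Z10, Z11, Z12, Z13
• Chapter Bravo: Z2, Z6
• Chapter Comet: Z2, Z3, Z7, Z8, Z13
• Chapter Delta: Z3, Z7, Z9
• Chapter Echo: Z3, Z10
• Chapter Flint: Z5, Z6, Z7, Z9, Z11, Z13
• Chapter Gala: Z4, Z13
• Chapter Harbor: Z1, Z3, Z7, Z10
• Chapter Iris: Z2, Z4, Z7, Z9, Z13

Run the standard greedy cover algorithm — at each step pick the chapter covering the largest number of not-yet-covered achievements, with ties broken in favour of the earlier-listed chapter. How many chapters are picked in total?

5

Greedy: pick Flint (covers 6 new) → pick Comet (covers 3 new) → pick Atlas (covers 2 new) → pick Gala (covers 1 new) → pick Harbor (covers 1 new). Total picks: 5.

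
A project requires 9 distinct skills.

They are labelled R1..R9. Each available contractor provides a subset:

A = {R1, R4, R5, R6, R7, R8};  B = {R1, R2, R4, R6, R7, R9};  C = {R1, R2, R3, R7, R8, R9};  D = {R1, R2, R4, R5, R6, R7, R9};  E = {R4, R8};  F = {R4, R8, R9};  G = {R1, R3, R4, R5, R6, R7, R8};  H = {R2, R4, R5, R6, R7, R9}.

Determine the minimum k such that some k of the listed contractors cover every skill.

C and G together: C ∪ G = {R1, R2, R3, R4, R5, R6, R7, R8, R9} — every skill is covered.
No single contractor has all 9 skills (the largest, D, has 7), so 2 is optimal.

2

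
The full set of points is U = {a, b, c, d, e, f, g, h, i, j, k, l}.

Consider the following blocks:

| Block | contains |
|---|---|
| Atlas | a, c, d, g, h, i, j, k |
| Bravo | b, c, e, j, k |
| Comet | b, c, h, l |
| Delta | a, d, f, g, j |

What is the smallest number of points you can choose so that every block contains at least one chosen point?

Take T = {b, j}. Each listed block contains at least one of these, so T is a hitting set of size 2.
The blocks Comet, Delta are pairwise disjoint, so any hitting set needs a separate point for each — at least 2. Hence 2 is optimal.

2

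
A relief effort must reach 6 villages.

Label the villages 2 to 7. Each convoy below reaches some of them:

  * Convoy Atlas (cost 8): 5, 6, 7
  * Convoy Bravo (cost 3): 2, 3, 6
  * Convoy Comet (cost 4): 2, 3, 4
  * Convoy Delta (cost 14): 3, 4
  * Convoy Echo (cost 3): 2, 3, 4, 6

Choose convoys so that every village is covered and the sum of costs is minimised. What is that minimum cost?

Atlas, Echo together cover every village (Atlas ∪ Echo = {2, 3, 4, 5, 6, 7}); total cost 8 + 3 = 11.
No covering selection has total cost below 11.

11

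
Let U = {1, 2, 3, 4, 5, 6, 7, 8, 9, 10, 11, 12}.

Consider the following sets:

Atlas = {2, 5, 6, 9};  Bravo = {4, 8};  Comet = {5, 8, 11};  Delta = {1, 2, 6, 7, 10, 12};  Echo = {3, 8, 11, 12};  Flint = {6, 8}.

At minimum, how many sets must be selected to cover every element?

Atlas, Bravo, Delta, and Echo cover everything between them: the union {1, 2, 3, 4, 5, 6, 7, 8, 9, 10, 11, 12} is all of U.
No 3 of the 6 sets cover everything (all 20 combinations miss at least one element), so 4 is optimal.

4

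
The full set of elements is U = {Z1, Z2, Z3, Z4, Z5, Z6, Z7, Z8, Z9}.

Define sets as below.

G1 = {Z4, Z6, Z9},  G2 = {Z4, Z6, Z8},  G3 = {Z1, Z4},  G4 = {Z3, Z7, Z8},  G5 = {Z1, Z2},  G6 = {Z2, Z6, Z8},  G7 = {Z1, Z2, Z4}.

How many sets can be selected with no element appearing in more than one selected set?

3

G1, G4, G5 are pairwise disjoint (G1={Z4,Z6,Z9}; G4={Z3,Z7,Z8}; G5={Z1,Z2}).
Every remaining set overlaps one of these, and no 4 of the listed sets are pairwise disjoint, so 3 is the maximum.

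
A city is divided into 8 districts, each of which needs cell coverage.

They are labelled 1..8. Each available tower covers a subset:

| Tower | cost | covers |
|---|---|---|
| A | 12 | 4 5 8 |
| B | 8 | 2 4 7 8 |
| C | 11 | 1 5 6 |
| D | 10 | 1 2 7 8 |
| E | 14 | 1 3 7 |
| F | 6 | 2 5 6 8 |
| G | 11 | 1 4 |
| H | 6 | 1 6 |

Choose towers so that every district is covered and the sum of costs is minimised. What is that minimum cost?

28

B, E, F together cover every district (B ∪ E ∪ F = {1, 2, 3, 4, 5, 6, 7, 8}); total cost 8 + 14 + 6 = 28.
The greedy pick F, B, H, E costs 34; no covering selection beats 28.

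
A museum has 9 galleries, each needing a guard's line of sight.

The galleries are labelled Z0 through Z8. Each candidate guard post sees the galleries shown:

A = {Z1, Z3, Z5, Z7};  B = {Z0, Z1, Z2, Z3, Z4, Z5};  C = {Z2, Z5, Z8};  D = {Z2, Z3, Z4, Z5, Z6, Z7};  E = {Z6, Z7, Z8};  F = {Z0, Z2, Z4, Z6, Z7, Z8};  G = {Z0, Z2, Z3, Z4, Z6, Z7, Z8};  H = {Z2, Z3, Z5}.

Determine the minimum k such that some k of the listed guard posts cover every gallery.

Take {A, G}. Their union is {Z0, Z1, Z2, Z3, Z4, Z5, Z6, Z7, Z8}, which is all 9 galleries.
No single guard post has all 9 galleries (the largest, G, has 7), so 2 is optimal.

2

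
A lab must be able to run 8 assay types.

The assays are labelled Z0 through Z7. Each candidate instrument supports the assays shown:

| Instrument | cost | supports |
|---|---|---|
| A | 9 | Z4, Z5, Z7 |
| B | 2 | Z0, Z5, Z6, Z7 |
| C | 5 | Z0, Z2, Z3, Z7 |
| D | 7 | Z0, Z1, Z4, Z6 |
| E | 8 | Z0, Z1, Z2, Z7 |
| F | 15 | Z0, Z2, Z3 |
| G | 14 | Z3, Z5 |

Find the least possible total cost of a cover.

14

B, C, D together cover every assay (B ∪ C ∪ D = {Z0, Z1, Z2, Z3, Z4, Z5, Z6, Z7}); total cost 2 + 5 + 7 = 14.
No covering selection has total cost below 14.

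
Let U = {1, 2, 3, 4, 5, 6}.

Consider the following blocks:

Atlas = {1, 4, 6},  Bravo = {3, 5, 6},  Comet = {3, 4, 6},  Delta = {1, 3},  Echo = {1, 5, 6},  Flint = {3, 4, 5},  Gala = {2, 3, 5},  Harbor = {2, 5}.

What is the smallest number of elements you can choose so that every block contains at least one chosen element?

3

The 3 elements {1, 5, 6} hit every block.
No choice of 2 elements meets every block, so 3 is the minimum.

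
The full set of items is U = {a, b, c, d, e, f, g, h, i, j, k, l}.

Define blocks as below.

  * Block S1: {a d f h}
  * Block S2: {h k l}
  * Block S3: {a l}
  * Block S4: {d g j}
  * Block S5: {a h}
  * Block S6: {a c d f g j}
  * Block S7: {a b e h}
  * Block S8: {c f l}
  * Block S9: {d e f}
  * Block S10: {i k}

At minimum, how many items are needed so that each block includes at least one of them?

The 4 items {a, d, k, l} hit every block.
The blocks S4, S7, S8, S10 are pairwise disjoint, so any hitting set needs a separate item for each — at least 4. Hence 4 is optimal.

4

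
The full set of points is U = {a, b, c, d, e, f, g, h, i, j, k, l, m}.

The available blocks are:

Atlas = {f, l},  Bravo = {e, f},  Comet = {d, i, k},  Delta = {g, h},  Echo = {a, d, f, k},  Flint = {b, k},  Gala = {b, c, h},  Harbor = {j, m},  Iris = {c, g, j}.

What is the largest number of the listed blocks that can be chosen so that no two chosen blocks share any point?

4

Bravo, Comet, Delta, Harbor are pairwise disjoint (Bravo={e,f}; Comet={d,i,k}; Delta={g,h}; Harbor={j,m}).
Every remaining block overlaps one of these, and no 5 of the listed blocks are pairwise disjoint, so 4 is the maximum.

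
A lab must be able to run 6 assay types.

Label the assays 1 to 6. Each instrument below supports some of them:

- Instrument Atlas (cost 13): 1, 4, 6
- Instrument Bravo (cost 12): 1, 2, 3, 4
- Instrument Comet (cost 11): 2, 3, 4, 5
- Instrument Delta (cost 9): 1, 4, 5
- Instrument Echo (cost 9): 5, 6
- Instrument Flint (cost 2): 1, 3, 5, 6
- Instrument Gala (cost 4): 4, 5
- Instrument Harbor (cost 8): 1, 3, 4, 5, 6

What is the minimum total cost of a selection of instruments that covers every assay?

13

Comet, Flint together cover every assay (Comet ∪ Flint = {1, 2, 3, 4, 5, 6}); total cost 11 + 2 = 13.
The greedy pick Flint, Gala, Comet costs 17; no covering selection beats 13.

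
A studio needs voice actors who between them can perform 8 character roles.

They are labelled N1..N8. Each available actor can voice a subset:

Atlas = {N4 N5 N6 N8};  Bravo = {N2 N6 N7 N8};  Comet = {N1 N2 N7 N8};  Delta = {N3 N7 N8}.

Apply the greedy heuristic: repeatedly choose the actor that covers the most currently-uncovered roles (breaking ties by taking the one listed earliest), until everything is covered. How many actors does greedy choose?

Greedy: pick Atlas (covers 4 new) → pick Comet (covers 3 new) → pick Delta (covers 1 new). Total picks: 3.

3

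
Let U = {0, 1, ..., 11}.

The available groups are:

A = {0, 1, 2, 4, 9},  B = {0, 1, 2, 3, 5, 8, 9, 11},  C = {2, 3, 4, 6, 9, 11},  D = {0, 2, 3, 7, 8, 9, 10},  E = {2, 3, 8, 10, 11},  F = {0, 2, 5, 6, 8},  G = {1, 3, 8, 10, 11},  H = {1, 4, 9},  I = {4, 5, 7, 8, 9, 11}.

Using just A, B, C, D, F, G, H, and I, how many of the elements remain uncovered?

0

Union of A, B, C, D, F, G, H, I = {0, 1, 2, 3, 4, 5, 6, 7, 8, 9, 10, 11} — that's every element, so 0 are uncovered.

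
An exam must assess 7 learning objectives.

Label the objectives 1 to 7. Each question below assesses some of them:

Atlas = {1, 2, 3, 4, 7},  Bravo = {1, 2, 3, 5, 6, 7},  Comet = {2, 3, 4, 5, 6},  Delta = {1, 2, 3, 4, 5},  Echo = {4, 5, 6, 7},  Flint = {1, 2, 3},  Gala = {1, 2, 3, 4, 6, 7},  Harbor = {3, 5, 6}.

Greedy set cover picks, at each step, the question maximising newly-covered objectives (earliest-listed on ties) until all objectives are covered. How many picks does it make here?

2

Greedy: pick Bravo (covers 6 new) → pick Atlas (covers 1 new). Total picks: 2.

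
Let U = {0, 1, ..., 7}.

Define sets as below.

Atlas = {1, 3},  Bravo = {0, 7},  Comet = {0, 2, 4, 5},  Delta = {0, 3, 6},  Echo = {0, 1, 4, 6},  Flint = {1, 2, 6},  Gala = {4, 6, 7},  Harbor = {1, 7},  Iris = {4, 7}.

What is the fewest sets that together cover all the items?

3

Comet and Delta and Harbor together: Comet ∪ Delta ∪ Harbor = {0, 1, 2, 3, 4, 5, 6, 7} — every item is covered.
Only Comet contains 5, so Comet is forced; the remaining 4 items need at least 2 more sets (each remaining set adds at most 2) — so at least 3 sets are needed, and 3 is optimal.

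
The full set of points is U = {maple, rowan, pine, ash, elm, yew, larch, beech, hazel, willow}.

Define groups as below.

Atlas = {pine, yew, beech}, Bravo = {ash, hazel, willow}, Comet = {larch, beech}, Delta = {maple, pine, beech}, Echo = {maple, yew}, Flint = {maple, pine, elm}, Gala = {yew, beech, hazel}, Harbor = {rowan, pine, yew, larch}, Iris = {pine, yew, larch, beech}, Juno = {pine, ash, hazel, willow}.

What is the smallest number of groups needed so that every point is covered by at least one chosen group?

4

Bravo and Delta and Flint and Harbor together: Bravo ∪ Delta ∪ Flint ∪ Harbor = {maple, rowan, pine, ash, elm, yew, larch, beech, hazel, willow} — every point is covered.
Only Flint contains elm, so Flint is forced; the remaining 7 points need at least 3 more groups (each remaining group adds at most 3) — so at least 4 groups are needed, and 4 is optimal.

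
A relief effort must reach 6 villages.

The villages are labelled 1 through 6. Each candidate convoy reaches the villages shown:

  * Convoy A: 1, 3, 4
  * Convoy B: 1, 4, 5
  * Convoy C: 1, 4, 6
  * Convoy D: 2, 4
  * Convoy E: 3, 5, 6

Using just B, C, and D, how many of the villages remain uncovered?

Union of B, C, D = {1, 2, 4, 5, 6}.
Not covered: 3 — 1 village.

1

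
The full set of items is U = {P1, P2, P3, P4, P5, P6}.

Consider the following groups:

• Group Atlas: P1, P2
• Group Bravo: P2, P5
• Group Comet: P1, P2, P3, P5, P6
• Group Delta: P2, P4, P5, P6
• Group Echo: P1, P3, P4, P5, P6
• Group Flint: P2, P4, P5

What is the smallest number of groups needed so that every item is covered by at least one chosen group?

Take {Comet, Echo}. Their union is {P1, P2, P3, P4, P5, P6}, which is all 6 items.
No single group has all 6 items (the largest, Comet, has 5), so 2 is optimal.

2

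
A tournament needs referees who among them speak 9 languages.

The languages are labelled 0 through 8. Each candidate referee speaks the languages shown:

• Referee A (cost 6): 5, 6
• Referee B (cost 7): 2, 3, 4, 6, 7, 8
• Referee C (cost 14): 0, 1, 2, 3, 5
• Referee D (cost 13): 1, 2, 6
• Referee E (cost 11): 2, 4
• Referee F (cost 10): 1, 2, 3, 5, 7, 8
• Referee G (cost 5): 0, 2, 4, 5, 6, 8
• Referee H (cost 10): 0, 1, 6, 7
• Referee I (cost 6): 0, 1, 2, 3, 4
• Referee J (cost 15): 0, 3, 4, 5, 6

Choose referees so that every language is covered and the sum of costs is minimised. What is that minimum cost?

F, G together cover every language (F ∪ G = {0, 1, 2, 3, 4, 5, 6, 7, 8}); total cost 10 + 5 = 15.
The greedy pick G, I, B costs 18; no covering selection beats 15.

15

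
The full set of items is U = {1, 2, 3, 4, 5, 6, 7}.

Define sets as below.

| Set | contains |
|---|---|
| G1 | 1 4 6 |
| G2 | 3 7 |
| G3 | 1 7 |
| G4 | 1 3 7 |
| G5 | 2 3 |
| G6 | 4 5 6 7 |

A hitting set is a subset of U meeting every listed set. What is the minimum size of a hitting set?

3

H = {2, 4, 7} meets every set (each contains at least one member of H), and |H| = 3.
No choice of 2 items meets every set, so 3 is the minimum.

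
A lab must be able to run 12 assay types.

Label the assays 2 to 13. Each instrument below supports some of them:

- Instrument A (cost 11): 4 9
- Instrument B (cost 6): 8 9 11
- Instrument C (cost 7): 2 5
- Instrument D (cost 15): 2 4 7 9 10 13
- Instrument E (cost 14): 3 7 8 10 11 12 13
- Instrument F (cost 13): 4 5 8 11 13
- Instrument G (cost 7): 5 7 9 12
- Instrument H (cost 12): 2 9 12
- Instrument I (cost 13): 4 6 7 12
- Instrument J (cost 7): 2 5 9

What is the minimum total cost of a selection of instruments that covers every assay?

34

E, I, J together cover every assay (E ∪ I ∪ J = {2, 3, 4, 5, 6, 7, 8, 9, 10, 11, 12, 13}); total cost 14 + 13 + 7 = 34.
The greedy pick G, E, I, C costs 41; no covering selection beats 34.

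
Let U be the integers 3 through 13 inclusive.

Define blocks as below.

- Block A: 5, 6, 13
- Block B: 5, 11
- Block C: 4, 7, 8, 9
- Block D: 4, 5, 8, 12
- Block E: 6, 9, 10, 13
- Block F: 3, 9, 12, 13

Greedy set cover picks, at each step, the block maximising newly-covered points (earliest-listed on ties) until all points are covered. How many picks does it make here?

5

Greedy: pick C (covers 4 new) → pick A (covers 3 new) → pick F (covers 2 new) → pick B (covers 1 new) → pick E (covers 1 new). Total picks: 5.
(The true minimum cover uses only 4 blocks, so greedy is not optimal here.)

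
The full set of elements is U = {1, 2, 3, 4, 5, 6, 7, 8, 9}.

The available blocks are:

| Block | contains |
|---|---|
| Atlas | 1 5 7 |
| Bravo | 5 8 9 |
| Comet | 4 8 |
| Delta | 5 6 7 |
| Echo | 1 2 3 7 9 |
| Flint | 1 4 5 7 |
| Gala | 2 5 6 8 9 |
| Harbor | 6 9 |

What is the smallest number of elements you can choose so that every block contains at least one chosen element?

Take H = {5, 8, 9}. Each listed block contains at least one of these, so H is a hitting set of size 3.
The blocks Atlas, Comet, Harbor are pairwise disjoint, so any hitting set needs a separate element for each — at least 3. Hence 3 is optimal.

3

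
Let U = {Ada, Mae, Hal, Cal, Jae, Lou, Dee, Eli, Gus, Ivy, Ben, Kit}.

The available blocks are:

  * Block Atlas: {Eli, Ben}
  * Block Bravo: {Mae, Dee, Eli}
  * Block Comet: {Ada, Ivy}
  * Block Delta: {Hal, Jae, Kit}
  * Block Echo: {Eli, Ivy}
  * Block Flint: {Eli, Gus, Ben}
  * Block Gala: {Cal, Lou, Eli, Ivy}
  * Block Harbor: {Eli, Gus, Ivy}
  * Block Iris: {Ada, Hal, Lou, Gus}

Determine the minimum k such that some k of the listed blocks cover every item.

Bravo and Comet and Delta and Flint and Gala together: Bravo ∪ Comet ∪ Delta ∪ Flint ∪ Gala = {Ada, Mae, Hal, Cal, Jae, Lou, Dee, Eli, Gus, Ivy, Ben, Kit} — every item is covered.
No 4 of the 9 blocks cover everything (all 126 combinations miss at least one item), so 5 is optimal.

5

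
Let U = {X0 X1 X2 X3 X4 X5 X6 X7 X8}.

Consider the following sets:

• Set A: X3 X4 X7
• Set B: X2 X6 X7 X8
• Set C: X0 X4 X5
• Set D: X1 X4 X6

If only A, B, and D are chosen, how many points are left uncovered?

2

Union of A, B, D = {X1, X2, X3, X4, X6, X7, X8}.
Not covered: X0, X5 — 2 points.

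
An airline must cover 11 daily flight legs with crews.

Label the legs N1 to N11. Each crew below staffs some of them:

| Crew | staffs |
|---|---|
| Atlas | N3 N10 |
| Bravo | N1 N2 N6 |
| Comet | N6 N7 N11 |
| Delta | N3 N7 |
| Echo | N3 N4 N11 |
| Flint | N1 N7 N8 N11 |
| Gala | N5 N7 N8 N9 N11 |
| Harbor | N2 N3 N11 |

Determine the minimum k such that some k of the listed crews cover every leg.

Take {Atlas, Bravo, Echo, Gala}. Their union is {N1, N2, N3, N4, N5, N6, N7, N8, N9, N10, N11}, which is all 11 legs.
No 3 of the 8 crews cover everything (all 56 combinations miss at least one leg), so 4 is optimal.

4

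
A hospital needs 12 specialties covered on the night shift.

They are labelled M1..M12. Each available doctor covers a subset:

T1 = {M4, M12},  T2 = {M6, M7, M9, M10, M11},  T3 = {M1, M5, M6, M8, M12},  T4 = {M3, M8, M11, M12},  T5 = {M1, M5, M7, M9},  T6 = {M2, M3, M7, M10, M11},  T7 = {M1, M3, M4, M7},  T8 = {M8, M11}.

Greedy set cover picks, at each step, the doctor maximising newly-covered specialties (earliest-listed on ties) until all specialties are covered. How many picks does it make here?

4

Greedy: pick T2 (covers 5 new) → pick T3 (covers 4 new) → pick T6 (covers 2 new) → pick T1 (covers 1 new). Total picks: 4.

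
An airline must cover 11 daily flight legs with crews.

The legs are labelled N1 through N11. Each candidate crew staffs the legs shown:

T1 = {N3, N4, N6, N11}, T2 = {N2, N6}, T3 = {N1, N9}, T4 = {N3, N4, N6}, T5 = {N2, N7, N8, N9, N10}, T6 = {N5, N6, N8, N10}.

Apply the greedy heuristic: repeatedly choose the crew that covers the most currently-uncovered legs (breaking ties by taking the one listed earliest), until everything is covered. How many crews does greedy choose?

Greedy: pick T5 (covers 5 new) → pick T1 (covers 4 new) → pick T3 (covers 1 new) → pick T6 (covers 1 new). Total picks: 4.

4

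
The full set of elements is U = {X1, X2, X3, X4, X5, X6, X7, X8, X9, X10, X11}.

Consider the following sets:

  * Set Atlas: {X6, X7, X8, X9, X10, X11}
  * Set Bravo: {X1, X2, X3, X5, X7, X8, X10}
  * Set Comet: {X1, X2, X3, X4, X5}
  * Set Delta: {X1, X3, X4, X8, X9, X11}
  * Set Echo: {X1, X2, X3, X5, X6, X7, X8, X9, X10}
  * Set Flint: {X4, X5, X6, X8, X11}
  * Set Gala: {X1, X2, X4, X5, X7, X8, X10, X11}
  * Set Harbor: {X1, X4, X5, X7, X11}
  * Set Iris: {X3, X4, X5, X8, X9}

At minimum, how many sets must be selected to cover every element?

Atlas and Comet together: Atlas ∪ Comet = {X1, X2, X3, X4, X5, X6, X7, X8, X9, X10, X11} — every element is covered.
No single set has all 11 elements (the largest, Echo, has 9), so 2 is optimal.

2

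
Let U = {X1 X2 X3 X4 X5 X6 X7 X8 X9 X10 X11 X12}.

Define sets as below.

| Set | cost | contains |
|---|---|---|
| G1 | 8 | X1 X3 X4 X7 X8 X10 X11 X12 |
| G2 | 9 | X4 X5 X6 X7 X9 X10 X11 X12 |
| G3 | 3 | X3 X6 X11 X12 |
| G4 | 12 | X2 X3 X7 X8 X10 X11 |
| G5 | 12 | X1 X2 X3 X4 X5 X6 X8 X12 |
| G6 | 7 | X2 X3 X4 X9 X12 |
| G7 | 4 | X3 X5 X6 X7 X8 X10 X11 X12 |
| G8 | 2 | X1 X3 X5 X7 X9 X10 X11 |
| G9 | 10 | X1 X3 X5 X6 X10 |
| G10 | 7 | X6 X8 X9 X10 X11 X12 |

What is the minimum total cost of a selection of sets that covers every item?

13

G6, G7, G8 together cover every item (G6 ∪ G7 ∪ G8 = {X1, X2, X3, X4, X5, X6, X7, X8, X9, X10, X11, X12}); total cost 7 + 4 + 2 = 13.
No covering selection has total cost below 13.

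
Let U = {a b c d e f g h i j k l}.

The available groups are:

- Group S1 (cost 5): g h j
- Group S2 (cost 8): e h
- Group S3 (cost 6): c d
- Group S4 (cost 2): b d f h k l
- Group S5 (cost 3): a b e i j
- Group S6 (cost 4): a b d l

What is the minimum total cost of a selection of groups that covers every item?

S1, S3, S4, S5 together cover every item (S1 ∪ S3 ∪ S4 ∪ S5 = {a, b, c, d, e, f, g, h, i, j, k, l}); total cost 5 + 6 + 2 + 3 = 16.
No covering selection has total cost below 16.

16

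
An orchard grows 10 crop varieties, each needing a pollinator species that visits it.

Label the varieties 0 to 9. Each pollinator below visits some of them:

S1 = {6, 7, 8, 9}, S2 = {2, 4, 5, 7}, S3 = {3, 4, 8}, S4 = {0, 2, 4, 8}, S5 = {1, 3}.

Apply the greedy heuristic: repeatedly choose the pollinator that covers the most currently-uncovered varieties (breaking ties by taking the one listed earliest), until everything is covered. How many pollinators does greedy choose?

Greedy: pick S1 (covers 4 new) → pick S2 (covers 3 new) → pick S5 (covers 2 new) → pick S4 (covers 1 new). Total picks: 4.

4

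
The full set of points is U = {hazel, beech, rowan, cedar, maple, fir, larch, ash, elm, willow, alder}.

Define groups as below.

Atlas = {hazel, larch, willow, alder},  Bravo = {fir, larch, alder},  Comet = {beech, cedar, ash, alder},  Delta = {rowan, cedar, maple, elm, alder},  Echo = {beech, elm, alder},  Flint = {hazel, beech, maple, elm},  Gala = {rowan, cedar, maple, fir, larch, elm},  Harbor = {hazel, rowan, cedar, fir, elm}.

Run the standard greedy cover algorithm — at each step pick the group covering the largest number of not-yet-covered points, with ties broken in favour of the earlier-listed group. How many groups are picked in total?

3

Greedy: pick Gala (covers 6 new) → pick Atlas (covers 3 new) → pick Comet (covers 2 new). Total picks: 3.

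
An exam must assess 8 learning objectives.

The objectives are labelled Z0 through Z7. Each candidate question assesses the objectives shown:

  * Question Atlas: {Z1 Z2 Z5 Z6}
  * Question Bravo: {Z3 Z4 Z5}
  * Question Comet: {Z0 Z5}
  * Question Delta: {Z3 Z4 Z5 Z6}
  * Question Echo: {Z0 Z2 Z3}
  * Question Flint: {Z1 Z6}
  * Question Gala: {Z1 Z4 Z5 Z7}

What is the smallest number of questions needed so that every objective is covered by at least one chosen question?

3

Take {Delta, Echo, Gala}. Their union is {Z0, Z1, Z2, Z3, Z4, Z5, Z6, Z7}, which is all 8 objectives.
Only Gala contains Z7, so Gala is forced; the remaining 4 objectives need at least 2 more questions (each remaining question adds at most 3) — so at least 3 questions are needed, and 3 is optimal.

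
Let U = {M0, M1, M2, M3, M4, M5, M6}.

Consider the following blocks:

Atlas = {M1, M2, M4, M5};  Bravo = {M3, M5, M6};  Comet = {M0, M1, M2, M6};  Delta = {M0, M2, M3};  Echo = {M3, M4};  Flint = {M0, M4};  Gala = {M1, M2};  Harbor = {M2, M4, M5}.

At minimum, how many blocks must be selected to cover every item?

Comet and Delta and Harbor together: Comet ∪ Delta ∪ Harbor = {M0, M1, M2, M3, M4, M5, M6} — every item is covered.
No 2 of the 8 blocks cover everything (all 28 combinations miss at least one item), so 3 is optimal.

3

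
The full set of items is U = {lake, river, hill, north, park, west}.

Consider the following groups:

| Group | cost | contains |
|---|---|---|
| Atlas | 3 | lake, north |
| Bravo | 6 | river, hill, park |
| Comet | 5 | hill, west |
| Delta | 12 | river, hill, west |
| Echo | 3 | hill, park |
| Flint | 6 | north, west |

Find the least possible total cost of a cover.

Atlas, Bravo, Comet together cover every item (Atlas ∪ Bravo ∪ Comet = {lake, river, hill, north, park, west}); total cost 3 + 6 + 5 = 14.
The greedy pick Atlas, Echo, Comet, Bravo costs 17; no covering selection beats 14.

14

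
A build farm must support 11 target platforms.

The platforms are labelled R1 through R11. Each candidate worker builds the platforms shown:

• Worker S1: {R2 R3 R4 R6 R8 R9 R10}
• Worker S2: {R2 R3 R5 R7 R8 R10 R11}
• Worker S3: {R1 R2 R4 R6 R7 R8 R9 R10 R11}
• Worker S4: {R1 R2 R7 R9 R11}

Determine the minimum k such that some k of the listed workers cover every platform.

S2 and S3 together: S2 ∪ S3 = {R1, R2, R3, R4, R5, R6, R7, R8, R9, R10, R11} — every platform is covered.
No single worker has all 11 platforms (the largest, S3, has 9), so 2 is optimal.

2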